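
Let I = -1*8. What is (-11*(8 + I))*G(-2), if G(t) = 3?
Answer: 0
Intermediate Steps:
I = -8
(-11*(8 + I))*G(-2) = -11*(8 - 8)*3 = -11*0*3 = 0*3 = 0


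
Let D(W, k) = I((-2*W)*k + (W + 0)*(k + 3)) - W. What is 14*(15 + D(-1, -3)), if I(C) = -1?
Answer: 210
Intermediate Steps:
D(W, k) = -1 - W
14*(15 + D(-1, -3)) = 14*(15 + (-1 - 1*(-1))) = 14*(15 + (-1 + 1)) = 14*(15 + 0) = 14*15 = 210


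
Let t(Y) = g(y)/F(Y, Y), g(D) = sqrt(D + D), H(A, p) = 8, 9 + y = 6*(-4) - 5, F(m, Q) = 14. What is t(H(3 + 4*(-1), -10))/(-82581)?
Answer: -I*sqrt(19)/578067 ≈ -7.5405e-6*I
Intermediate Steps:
y = -38 (y = -9 + (6*(-4) - 5) = -9 + (-24 - 5) = -9 - 29 = -38)
g(D) = sqrt(2)*sqrt(D) (g(D) = sqrt(2*D) = sqrt(2)*sqrt(D))
t(Y) = I*sqrt(19)/7 (t(Y) = (sqrt(2)*sqrt(-38))/14 = (sqrt(2)*(I*sqrt(38)))*(1/14) = (2*I*sqrt(19))*(1/14) = I*sqrt(19)/7)
t(H(3 + 4*(-1), -10))/(-82581) = (I*sqrt(19)/7)/(-82581) = (I*sqrt(19)/7)*(-1/82581) = -I*sqrt(19)/578067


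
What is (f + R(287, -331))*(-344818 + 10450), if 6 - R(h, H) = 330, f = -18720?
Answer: 6367704192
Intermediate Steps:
R(h, H) = -324 (R(h, H) = 6 - 1*330 = 6 - 330 = -324)
(f + R(287, -331))*(-344818 + 10450) = (-18720 - 324)*(-344818 + 10450) = -19044*(-334368) = 6367704192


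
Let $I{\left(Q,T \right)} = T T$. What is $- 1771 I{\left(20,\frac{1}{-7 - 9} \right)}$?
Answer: $- \frac{1771}{256} \approx -6.918$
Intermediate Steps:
$I{\left(Q,T \right)} = T^{2}$
$- 1771 I{\left(20,\frac{1}{-7 - 9} \right)} = - 1771 \left(\frac{1}{-7 - 9}\right)^{2} = - 1771 \left(\frac{1}{-16}\right)^{2} = - 1771 \left(- \frac{1}{16}\right)^{2} = \left(-1771\right) \frac{1}{256} = - \frac{1771}{256}$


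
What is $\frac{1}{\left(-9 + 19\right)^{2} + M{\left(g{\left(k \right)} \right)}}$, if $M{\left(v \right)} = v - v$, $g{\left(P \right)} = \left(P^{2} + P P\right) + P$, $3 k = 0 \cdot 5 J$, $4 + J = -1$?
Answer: $\frac{1}{100} \approx 0.01$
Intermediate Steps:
$J = -5$ ($J = -4 - 1 = -5$)
$k = 0$ ($k = \frac{0 \cdot 5 \left(-5\right)}{3} = \frac{0 \left(-5\right)}{3} = \frac{1}{3} \cdot 0 = 0$)
$g{\left(P \right)} = P + 2 P^{2}$ ($g{\left(P \right)} = \left(P^{2} + P^{2}\right) + P = 2 P^{2} + P = P + 2 P^{2}$)
$M{\left(v \right)} = 0$
$\frac{1}{\left(-9 + 19\right)^{2} + M{\left(g{\left(k \right)} \right)}} = \frac{1}{\left(-9 + 19\right)^{2} + 0} = \frac{1}{10^{2} + 0} = \frac{1}{100 + 0} = \frac{1}{100}$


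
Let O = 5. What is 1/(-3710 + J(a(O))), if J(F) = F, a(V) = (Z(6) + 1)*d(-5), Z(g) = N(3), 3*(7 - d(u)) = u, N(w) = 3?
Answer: -3/11026 ≈ -0.00027208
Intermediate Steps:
d(u) = 7 - u/3
Z(g) = 3
a(V) = 104/3 (a(V) = (3 + 1)*(7 - ⅓*(-5)) = 4*(7 + 5/3) = 4*(26/3) = 104/3)
1/(-3710 + J(a(O))) = 1/(-3710 + 104/3) = 1/(-11026/3) = -3/11026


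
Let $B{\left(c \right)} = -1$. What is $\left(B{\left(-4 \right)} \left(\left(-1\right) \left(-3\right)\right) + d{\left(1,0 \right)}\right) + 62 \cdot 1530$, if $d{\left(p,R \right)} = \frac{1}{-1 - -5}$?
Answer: $\frac{379429}{4} \approx 94857.0$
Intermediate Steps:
$d{\left(p,R \right)} = \frac{1}{4}$ ($d{\left(p,R \right)} = \frac{1}{-1 + 5} = \frac{1}{4}$)
$\left(B{\left(-4 \right)} \left(\left(-1\right) \left(-3\right)\right) + d{\left(1,0 \right)}\right) + 62 \cdot 1530 = \left(- \left(-1\right) \left(-3\right) + \frac{1}{4}\right) + 62 \cdot 1530 = \left(\left(-1\right) 3 + \frac{1}{4}\right) + 94860 = \left(-3 + \frac{1}{4}\right) + 94860 = - \frac{11}{4} + 94860 = \frac{379429}{4}$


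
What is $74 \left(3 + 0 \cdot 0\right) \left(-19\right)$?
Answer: $-4218$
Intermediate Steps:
$74 \left(3 + 0 \cdot 0\right) \left(-19\right) = 74 \left(3 + 0\right) \left(-19\right) = 74 \cdot 3 \left(-19\right) = 222 \left(-19\right) = -4218$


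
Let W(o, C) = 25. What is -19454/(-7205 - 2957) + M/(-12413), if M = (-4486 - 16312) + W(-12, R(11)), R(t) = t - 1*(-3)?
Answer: 226288864/63070453 ≈ 3.5879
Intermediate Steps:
R(t) = 3 + t (R(t) = t + 3 = 3 + t)
M = -20773 (M = (-4486 - 16312) + 25 = -20798 + 25 = -20773)
-19454/(-7205 - 2957) + M/(-12413) = -19454/(-7205 - 2957) - 20773/(-12413) = -19454/(-10162) - 20773*(-1/12413) = -19454*(-1/10162) + 20773/12413 = 9727/5081 + 20773/12413 = 226288864/63070453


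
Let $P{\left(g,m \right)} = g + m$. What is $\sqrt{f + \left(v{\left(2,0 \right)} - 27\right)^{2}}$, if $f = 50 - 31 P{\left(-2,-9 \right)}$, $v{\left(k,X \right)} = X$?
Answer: $4 \sqrt{70} \approx 33.466$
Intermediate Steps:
$f = 391$ ($f = 50 - 31 \left(-2 - 9\right) = 50 - -341 = 50 + 341 = 391$)
$\sqrt{f + \left(v{\left(2,0 \right)} - 27\right)^{2}} = \sqrt{391 + \left(0 - 27\right)^{2}} = \sqrt{391 + \left(-27\right)^{2}} = \sqrt{391 + 729} = \sqrt{1120} = 4 \sqrt{70}$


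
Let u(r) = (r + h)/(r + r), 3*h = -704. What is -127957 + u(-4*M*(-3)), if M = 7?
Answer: -16122695/126 ≈ -1.2796e+5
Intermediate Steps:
h = -704/3 (h = (⅓)*(-704) = -704/3 ≈ -234.67)
u(r) = (-704/3 + r)/(2*r) (u(r) = (r - 704/3)/(r + r) = (-704/3 + r)/((2*r)) = (-704/3 + r)*(1/(2*r)) = (-704/3 + r)/(2*r))
-127957 + u(-4*M*(-3)) = -127957 + (-704 + 3*(-4*7*(-3)))/(6*((-4*7*(-3)))) = -127957 + (-704 + 3*(-28*(-3)))/(6*((-28*(-3)))) = -127957 + (⅙)*(-704 + 3*84)/84 = -127957 + (⅙)*(1/84)*(-704 + 252) = -127957 + (⅙)*(1/84)*(-452) = -127957 - 113/126 = -16122695/126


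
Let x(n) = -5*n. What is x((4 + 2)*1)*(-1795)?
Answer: 53850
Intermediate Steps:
x((4 + 2)*1)*(-1795) = -5*(4 + 2)*(-1795) = -30*(-1795) = 53850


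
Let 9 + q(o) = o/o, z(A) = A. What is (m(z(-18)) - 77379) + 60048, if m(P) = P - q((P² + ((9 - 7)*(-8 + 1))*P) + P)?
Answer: -17341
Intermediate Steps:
q(o) = -8 (q(o) = -9 + o/o = -9 + 1 = -8)
m(P) = 8 + P (m(P) = P - 1*(-8) = P + 8 = 8 + P)
(m(z(-18)) - 77379) + 60048 = ((8 - 18) - 77379) + 60048 = (-10 - 77379) + 60048 = -77389 + 60048 = -17341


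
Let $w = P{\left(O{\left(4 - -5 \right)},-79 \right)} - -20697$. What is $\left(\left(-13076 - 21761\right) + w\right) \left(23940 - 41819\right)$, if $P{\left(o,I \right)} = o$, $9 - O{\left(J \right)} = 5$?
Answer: $252737544$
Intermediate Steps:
$O{\left(J \right)} = 4$ ($O{\left(J \right)} = 9 - 5 = 4$)
$w = 20701$ ($w = 4 - -20697 = 4 + 20697 = 20701$)
$\left(\left(-13076 - 21761\right) + w\right) \left(23940 - 41819\right) = \left(\left(-13076 - 21761\right) + 20701\right) \left(23940 - 41819\right) = \left(-34837 + 20701\right) \left(-17879\right) = \left(-14136\right) \left(-17879\right) = 252737544$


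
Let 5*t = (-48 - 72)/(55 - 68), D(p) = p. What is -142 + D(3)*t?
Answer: -1774/13 ≈ -136.46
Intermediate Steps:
t = 24/13 (t = ((-48 - 72)/(55 - 68))/5 = (-120/(-13))/5 = (-120*(-1/13))/5 = (⅕)*(120/13) = 24/13 ≈ 1.8462)
-142 + D(3)*t = -142 + 3*(24/13) = -142 + 72/13 = -1774/13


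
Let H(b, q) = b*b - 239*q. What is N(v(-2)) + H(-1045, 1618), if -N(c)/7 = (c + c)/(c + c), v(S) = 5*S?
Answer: 705316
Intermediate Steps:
H(b, q) = b² - 239*q
N(c) = -7 (N(c) = -7*(c + c)/(c + c) = -7*2*c/(2*c) = -7*2*c*1/(2*c) = -7*1 = -7)
N(v(-2)) + H(-1045, 1618) = -7 + ((-1045)² - 239*1618) = -7 + (1092025 - 386702) = -7 + 705323 = 705316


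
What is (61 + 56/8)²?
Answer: 4624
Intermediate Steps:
(61 + 56/8)² = (61 + 56*(⅛))² = (61 + 7)² = 68² = 4624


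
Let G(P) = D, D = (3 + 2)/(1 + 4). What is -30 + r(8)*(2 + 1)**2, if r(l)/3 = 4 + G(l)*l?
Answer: 294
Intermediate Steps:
D = 1 (D = 5/5 = 5*(1/5) = 1)
G(P) = 1
r(l) = 12 + 3*l (r(l) = 3*(4 + 1*l) = 3*(4 + l) = 12 + 3*l)
-30 + r(8)*(2 + 1)**2 = -30 + (12 + 3*8)*(2 + 1)**2 = -30 + (12 + 24)*3**2 = -30 + 36*9 = -30 + 324 = 294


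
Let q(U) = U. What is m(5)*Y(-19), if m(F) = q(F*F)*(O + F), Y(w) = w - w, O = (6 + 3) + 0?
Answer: 0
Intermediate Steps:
O = 9 (O = 9 + 0 = 9)
Y(w) = 0
m(F) = F²*(9 + F) (m(F) = (F*F)*(9 + F) = F²*(9 + F))
m(5)*Y(-19) = (5²*(9 + 5))*0 = (25*14)*0 = 350*0 = 0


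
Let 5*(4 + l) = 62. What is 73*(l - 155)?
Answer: -53509/5 ≈ -10702.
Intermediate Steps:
l = 42/5 (l = -4 + (1/5)*62 = -4 + 62/5 = 42/5 ≈ 8.4000)
73*(l - 155) = 73*(42/5 - 155) = 73*(-733/5) = -53509/5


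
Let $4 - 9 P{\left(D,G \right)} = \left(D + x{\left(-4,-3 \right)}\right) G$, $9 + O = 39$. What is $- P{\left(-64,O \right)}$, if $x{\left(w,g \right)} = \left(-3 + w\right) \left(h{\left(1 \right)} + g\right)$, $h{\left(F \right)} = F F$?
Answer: $- \frac{1504}{9} \approx -167.11$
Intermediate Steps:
$O = 30$ ($O = -9 + 39 = 30$)
$h{\left(F \right)} = F^{2}$
$x{\left(w,g \right)} = \left(1 + g\right) \left(-3 + w\right)$ ($x{\left(w,g \right)} = \left(-3 + w\right) \left(1^{2} + g\right) = \left(-3 + w\right) \left(1 + g\right) = \left(1 + g\right) \left(-3 + w\right)$)
$P{\left(D,G \right)} = \frac{4}{9} - \frac{G \left(14 + D\right)}{9}$ ($P{\left(D,G \right)} = \frac{4}{9} - \frac{\left(D - -14\right) G}{9} = \frac{4}{9} - \frac{\left(D + \left(-3 - 4 + 9 + 12\right)\right) G}{9} = \frac{4}{9} - \frac{\left(D + 14\right) G}{9} = \frac{4}{9} - \frac{\left(14 + D\right) G}{9} = \frac{4}{9} - \frac{G \left(14 + D\right)}{9}$)
$- P{\left(-64,O \right)} = - (\frac{4}{9} - \frac{140}{3} - \left(- \frac{64}{9}\right) 30) = - (\frac{4}{9} - \frac{140}{3} + \frac{640}{3}) = \left(-1\right) \frac{1504}{9} = - \frac{1504}{9}$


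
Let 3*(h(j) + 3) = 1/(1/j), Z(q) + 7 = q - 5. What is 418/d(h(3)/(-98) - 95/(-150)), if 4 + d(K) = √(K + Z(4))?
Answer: -2457840/34319 - 2926*I*√323970/34319 ≈ -71.617 - 48.528*I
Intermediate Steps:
Z(q) = -12 + q (Z(q) = -7 + (q - 5) = -7 + (-5 + q) = -12 + q)
h(j) = -3 + j/3 (h(j) = -3 + 1/(3*(1/j)) = -3 + j/3)
d(K) = -4 + √(-8 + K) (d(K) = -4 + √(K + (-12 + 4)) = -4 + √(K - 8) = -4 + √(-8 + K))
418/d(h(3)/(-98) - 95/(-150)) = 418/(-4 + √(-8 + ((-3 + (⅓)*3)/(-98) - 95/(-150)))) = 418/(-4 + √(-8 + ((-3 + 1)*(-1/98) - 95*(-1/150)))) = 418/(-4 + √(-8 + (-2*(-1/98) + 19/30))) = 418/(-4 + √(-8 + (1/49 + 19/30))) = 418/(-4 + √(-8 + 961/1470)) = 418/(-4 + √(-10799/1470)) = 418/(-4 + I*√323970/210)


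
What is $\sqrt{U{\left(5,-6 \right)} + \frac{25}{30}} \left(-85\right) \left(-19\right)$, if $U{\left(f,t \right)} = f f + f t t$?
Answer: $\frac{1615 \sqrt{7410}}{6} \approx 23170.0$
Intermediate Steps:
$U{\left(f,t \right)} = f^{2} + f t^{2}$
$\sqrt{U{\left(5,-6 \right)} + \frac{25}{30}} \left(-85\right) \left(-19\right) = \sqrt{5 \left(5 + \left(-6\right)^{2}\right) + \frac{25}{30}} \left(-85\right) \left(-19\right) = \sqrt{5 \left(5 + 36\right) + 25 \cdot \frac{1}{30}} \left(-85\right) \left(-19\right) = \sqrt{5 \cdot 41 + \frac{5}{6}} \left(-85\right) \left(-19\right) = \sqrt{205 + \frac{5}{6}} \left(-85\right) \left(-19\right) = \sqrt{\frac{1235}{6}} \left(-85\right) \left(-19\right) = \frac{\sqrt{7410}}{6} \left(-85\right) \left(-19\right) = - \frac{85 \sqrt{7410}}{6} \left(-19\right) = \frac{1615 \sqrt{7410}}{6}$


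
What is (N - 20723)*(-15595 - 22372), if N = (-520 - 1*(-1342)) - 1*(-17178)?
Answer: 103384141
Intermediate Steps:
N = 18000 (N = (-520 + 1342) + 17178 = 822 + 17178 = 18000)
(N - 20723)*(-15595 - 22372) = (18000 - 20723)*(-15595 - 22372) = -2723*(-37967) = 103384141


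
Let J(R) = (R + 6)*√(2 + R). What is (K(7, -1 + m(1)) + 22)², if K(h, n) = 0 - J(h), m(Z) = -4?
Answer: 289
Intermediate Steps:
J(R) = √(2 + R)*(6 + R) (J(R) = (6 + R)*√(2 + R) = √(2 + R)*(6 + R))
K(h, n) = -√(2 + h)*(6 + h) (K(h, n) = 0 - √(2 + h)*(6 + h) = -√(2 + h)*(6 + h))
(K(7, -1 + m(1)) + 22)² = (√(2 + 7)*(-6 - 1*7) + 22)² = (√9*(-6 - 7) + 22)² = (3*(-13) + 22)² = (-39 + 22)² = (-17)² = 289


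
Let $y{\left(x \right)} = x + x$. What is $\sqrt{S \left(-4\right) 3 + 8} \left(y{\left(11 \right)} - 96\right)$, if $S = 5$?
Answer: $- 148 i \sqrt{13} \approx - 533.62 i$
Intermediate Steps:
$y{\left(x \right)} = 2 x$
$\sqrt{S \left(-4\right) 3 + 8} \left(y{\left(11 \right)} - 96\right) = \sqrt{5 \left(-4\right) 3 + 8} \left(2 \cdot 11 - 96\right) = \sqrt{\left(-20\right) 3 + 8} \left(22 - 96\right) = \sqrt{-60 + 8} \left(-74\right) = \sqrt{-52} \left(-74\right) = 2 i \sqrt{13} \left(-74\right) = - 148 i \sqrt{13}$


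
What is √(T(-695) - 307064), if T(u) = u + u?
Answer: I*√308454 ≈ 555.39*I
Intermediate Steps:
T(u) = 2*u
√(T(-695) - 307064) = √(2*(-695) - 307064) = √(-1390 - 307064) = √(-308454) = I*√308454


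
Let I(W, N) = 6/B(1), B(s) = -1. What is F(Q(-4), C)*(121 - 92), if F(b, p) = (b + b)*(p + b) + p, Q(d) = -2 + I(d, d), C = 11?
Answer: -1073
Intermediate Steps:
I(W, N) = -6 (I(W, N) = 6/(-1) = 6*(-1) = -6)
Q(d) = -8 (Q(d) = -2 - 6 = -8)
F(b, p) = p + 2*b*(b + p) (F(b, p) = (2*b)*(b + p) + p = 2*b*(b + p) + p = p + 2*b*(b + p))
F(Q(-4), C)*(121 - 92) = (11 + 2*(-8)² + 2*(-8)*11)*(121 - 92) = (11 + 2*64 - 176)*29 = (11 + 128 - 176)*29 = -37*29 = -1073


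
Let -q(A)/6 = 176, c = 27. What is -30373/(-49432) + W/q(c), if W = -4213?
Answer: 2731033/593184 ≈ 4.6040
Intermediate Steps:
q(A) = -1056 (q(A) = -6*176 = -1056)
-30373/(-49432) + W/q(c) = -30373/(-49432) - 4213/(-1056) = -30373*(-1/49432) - 4213*(-1/1056) = 30373/49432 + 383/96 = 2731033/593184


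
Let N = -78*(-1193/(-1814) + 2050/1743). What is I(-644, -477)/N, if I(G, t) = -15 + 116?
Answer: -53223667/75375287 ≈ -0.70612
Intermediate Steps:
I(G, t) = 101
N = -75375287/526967 (N = -78*(-1193*(-1/1814) + 2050*(1/1743)) = -78*(1193/1814 + 2050/1743) = -78*5798099/3161802 = -75375287/526967 ≈ -143.04)
I(-644, -477)/N = 101/(-75375287/526967) = 101*(-526967/75375287) = -53223667/75375287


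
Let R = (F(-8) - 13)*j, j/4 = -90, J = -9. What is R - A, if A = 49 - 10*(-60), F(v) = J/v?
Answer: 3626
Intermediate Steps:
j = -360 (j = 4*(-90) = -360)
F(v) = -9/v
A = 649 (A = 49 + 600 = 649)
R = 4275 (R = (-9/(-8) - 13)*(-360) = (-9*(-1/8) - 13)*(-360) = (9/8 - 13)*(-360) = -95/8*(-360) = 4275)
R - A = 4275 - 1*649 = 4275 - 649 = 3626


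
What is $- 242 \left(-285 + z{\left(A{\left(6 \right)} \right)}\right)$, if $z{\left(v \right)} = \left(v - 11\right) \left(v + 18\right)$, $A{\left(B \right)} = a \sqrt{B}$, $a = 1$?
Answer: $115434 - 1694 \sqrt{6} \approx 1.1128 \cdot 10^{5}$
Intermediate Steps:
$A{\left(B \right)} = \sqrt{B}$ ($A{\left(B \right)} = 1 \sqrt{B} = \sqrt{B}$)
$z{\left(v \right)} = \left(-11 + v\right) \left(18 + v\right)$
$- 242 \left(-285 + z{\left(A{\left(6 \right)} \right)}\right) = - 242 \left(-285 + \left(-198 + \left(\sqrt{6}\right)^{2} + 7 \sqrt{6}\right)\right) = - 242 \left(-285 + \left(-198 + 6 + 7 \sqrt{6}\right)\right) = - 242 \left(-285 - \left(192 - 7 \sqrt{6}\right)\right) = - 242 \left(-477 + 7 \sqrt{6}\right) = 115434 - 1694 \sqrt{6}$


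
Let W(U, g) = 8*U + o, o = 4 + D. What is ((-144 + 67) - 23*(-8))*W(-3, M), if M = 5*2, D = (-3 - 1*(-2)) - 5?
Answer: -2782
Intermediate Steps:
D = -6 (D = (-3 + 2) - 5 = -1 - 5 = -6)
o = -2 (o = 4 - 6 = -2)
M = 10
W(U, g) = -2 + 8*U (W(U, g) = 8*U - 2 = -2 + 8*U)
((-144 + 67) - 23*(-8))*W(-3, M) = ((-144 + 67) - 23*(-8))*(-2 + 8*(-3)) = (-77 + 184)*(-2 - 24) = 107*(-26) = -2782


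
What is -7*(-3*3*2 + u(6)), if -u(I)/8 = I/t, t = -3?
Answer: 14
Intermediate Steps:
u(I) = 8*I/3 (u(I) = -8*I/(-3) = -8*I*(-1)/3 = -(-8)*I/3 = 8*I/3)
-7*(-3*3*2 + u(6)) = -7*(-3*3*2 + (8/3)*6) = -7*(-9*2 + 16) = -7*(-18 + 16) = -7*(-2) = 14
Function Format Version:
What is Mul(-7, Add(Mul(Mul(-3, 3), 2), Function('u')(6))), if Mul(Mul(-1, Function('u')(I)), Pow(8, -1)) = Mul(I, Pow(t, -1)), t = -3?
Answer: 14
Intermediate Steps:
Function('u')(I) = Mul(Rational(8, 3), I) (Function('u')(I) = Mul(-8, Mul(I, Pow(-3, -1))) = Mul(-8, Mul(I, Rational(-1, 3))) = Mul(-8, Mul(Rational(-1, 3), I)) = Mul(Rational(8, 3), I))
Mul(-7, Add(Mul(Mul(-3, 3), 2), Function('u')(6))) = Mul(-7, Add(Mul(Mul(-3, 3), 2), Mul(Rational(8, 3), 6))) = Mul(-7, Add(Mul(-9, 2), 16)) = Mul(-7, Add(-18, 16)) = Mul(-7, -2) = 14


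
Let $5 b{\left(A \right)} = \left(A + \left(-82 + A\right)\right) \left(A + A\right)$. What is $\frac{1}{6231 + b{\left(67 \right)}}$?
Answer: $\frac{5}{38123} \approx 0.00013115$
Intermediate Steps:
$b{\left(A \right)} = \frac{2 A \left(-82 + 2 A\right)}{5}$ ($b{\left(A \right)} = \frac{\left(A + \left(-82 + A\right)\right) \left(A + A\right)}{5} = \frac{\left(-82 + 2 A\right) 2 A}{5} = \frac{2 A \left(-82 + 2 A\right)}{5}$)
$\frac{1}{6231 + b{\left(67 \right)}} = \frac{1}{6231 + \frac{4}{5} \cdot 67 \left(-41 + 67\right)} = \frac{1}{6231 + \frac{4}{5} \cdot 67 \cdot 26} = \frac{1}{6231 + \frac{6968}{5}} = \frac{1}{\frac{38123}{5}} = \frac{5}{38123}$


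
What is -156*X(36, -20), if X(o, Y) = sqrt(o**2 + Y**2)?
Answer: -624*sqrt(106) ≈ -6424.5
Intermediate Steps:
X(o, Y) = sqrt(Y**2 + o**2)
-156*X(36, -20) = -156*sqrt((-20)**2 + 36**2) = -156*sqrt(400 + 1296) = -624*sqrt(106)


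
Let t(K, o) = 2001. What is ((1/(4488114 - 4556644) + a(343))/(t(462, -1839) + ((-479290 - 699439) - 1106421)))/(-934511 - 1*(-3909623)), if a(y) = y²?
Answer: -2687495323/155166173958752880 ≈ -1.7320e-8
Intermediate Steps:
((1/(4488114 - 4556644) + a(343))/(t(462, -1839) + ((-479290 - 699439) - 1106421)))/(-934511 - 1*(-3909623)) = ((1/(4488114 - 4556644) + 343²)/(2001 + ((-479290 - 699439) - 1106421)))/(-934511 - 1*(-3909623)) = ((1/(-68530) + 117649)/(2001 + (-1178729 - 1106421)))/(-934511 + 3909623) = ((-1/68530 + 117649)/(2001 - 2285150))/2975112 = ((8062485969/68530)/(-2283149))*(1/2975112) = ((8062485969/68530)*(-1/2283149))*(1/2975112) = -8062485969/156464200970*1/2975112 = -2687495323/155166173958752880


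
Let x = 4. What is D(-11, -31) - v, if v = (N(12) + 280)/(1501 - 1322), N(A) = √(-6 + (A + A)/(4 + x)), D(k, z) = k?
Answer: -2249/179 - I*√3/179 ≈ -12.564 - 0.0096763*I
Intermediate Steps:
N(A) = √(-6 + A/4) (N(A) = √(-6 + (A + A)/(4 + 4)) = √(-6 + (2*A)/8) = √(-6 + (2*A)*(⅛)) = √(-6 + A/4))
v = 280/179 + I*√3/179 (v = (√(-24 + 12)/2 + 280)/(1501 - 1322) = (√(-12)/2 + 280)/179 = ((2*I*√3)/2 + 280)*(1/179) = (I*√3 + 280)*(1/179) = (280 + I*√3)*(1/179) = 280/179 + I*√3/179 ≈ 1.5642 + 0.0096763*I)
D(-11, -31) - v = -11 - (280/179 + I*√3/179) = -11 + (-280/179 - I*√3/179) = -2249/179 - I*√3/179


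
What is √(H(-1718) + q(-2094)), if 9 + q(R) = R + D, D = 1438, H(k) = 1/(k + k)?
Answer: I*√1962764319/1718 ≈ 25.788*I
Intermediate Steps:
H(k) = 1/(2*k)
q(R) = 1429 + R (q(R) = -9 + (R + 1438) = -9 + (1438 + R) = 1429 + R)
√(H(-1718) + q(-2094)) = √((½)/(-1718) + (1429 - 2094)) = √((½)*(-1/1718) - 665) = √(-1/3436 - 665) = √(-2284941/3436) = I*√1962764319/1718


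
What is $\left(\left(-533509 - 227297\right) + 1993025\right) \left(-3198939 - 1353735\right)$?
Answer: $-5609891403606$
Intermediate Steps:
$\left(\left(-533509 - 227297\right) + 1993025\right) \left(-3198939 - 1353735\right) = \left(\left(-533509 - 227297\right) + 1993025\right) \left(-4552674\right) = \left(-760806 + 1993025\right) \left(-4552674\right) = 1232219 \left(-4552674\right) = -5609891403606$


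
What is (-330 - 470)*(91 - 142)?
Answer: 40800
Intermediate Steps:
(-330 - 470)*(91 - 142) = -800*(-51) = 40800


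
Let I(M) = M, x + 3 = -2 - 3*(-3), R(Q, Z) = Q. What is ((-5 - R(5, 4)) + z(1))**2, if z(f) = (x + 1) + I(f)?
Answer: 16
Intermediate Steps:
x = 4 (x = -3 + (-2 - 3*(-3)) = -3 + (-2 + 9) = -3 + 7 = 4)
z(f) = 5 + f (z(f) = (4 + 1) + f = 5 + f)
((-5 - R(5, 4)) + z(1))**2 = ((-5 - 1*5) + (5 + 1))**2 = ((-5 - 5) + 6)**2 = (-10 + 6)**2 = (-4)**2 = 16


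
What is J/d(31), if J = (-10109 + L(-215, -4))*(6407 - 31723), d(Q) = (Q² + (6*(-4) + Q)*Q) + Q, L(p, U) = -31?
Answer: 6582160/31 ≈ 2.1233e+5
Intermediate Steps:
d(Q) = Q + Q² + Q*(-24 + Q) (d(Q) = (Q² + (-24 + Q)*Q) + Q = (Q² + Q*(-24 + Q)) + Q = Q + Q² + Q*(-24 + Q))
J = 256704240 (J = (-10109 - 31)*(6407 - 31723) = -10140*(-25316) = 256704240)
J/d(31) = 256704240/((31*(-23 + 2*31))) = 256704240/((31*(-23 + 62))) = 256704240/((31*39)) = 256704240/1209 = 256704240*(1/1209) = 6582160/31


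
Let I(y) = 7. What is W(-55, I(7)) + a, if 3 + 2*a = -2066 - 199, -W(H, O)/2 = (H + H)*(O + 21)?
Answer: 5026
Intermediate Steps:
W(H, O) = -4*H*(21 + O) (W(H, O) = -2*(H + H)*(O + 21) = -2*2*H*(21 + O) = -4*H*(21 + O))
a = -1134 (a = -3/2 + (-2066 - 199)/2 = -3/2 + (½)*(-2265) = -3/2 - 2265/2 = -1134)
W(-55, I(7)) + a = -4*(-55)*(21 + 7) - 1134 = -4*(-55)*28 - 1134 = 6160 - 1134 = 5026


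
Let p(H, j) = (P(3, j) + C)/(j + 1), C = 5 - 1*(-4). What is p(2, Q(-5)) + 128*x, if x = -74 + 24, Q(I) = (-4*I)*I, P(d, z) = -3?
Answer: -211202/33 ≈ -6400.1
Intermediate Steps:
Q(I) = -4*I²
C = 9 (C = 5 + 4 = 9)
p(H, j) = 6/(1 + j) (p(H, j) = (-3 + 9)/(j + 1) = 6/(1 + j))
x = -50
p(2, Q(-5)) + 128*x = 6/(1 - 4*(-5)²) + 128*(-50) = 6/(1 - 4*25) - 6400 = 6/(1 - 100) - 6400 = 6/(-99) - 6400 = 6*(-1/99) - 6400 = -2/33 - 6400 = -211202/33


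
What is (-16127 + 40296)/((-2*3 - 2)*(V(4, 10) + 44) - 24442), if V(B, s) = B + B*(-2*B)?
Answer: -24169/24570 ≈ -0.98368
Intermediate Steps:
V(B, s) = B - 2*B²
(-16127 + 40296)/((-2*3 - 2)*(V(4, 10) + 44) - 24442) = (-16127 + 40296)/((-2*3 - 2)*(4*(1 - 2*4) + 44) - 24442) = 24169/((-6 - 2)*(4*(1 - 8) + 44) - 24442) = 24169/(-8*(4*(-7) + 44) - 24442) = 24169/(-8*(-28 + 44) - 24442) = 24169/(-8*16 - 24442) = 24169/(-128 - 24442) = 24169/(-24570) = 24169*(-1/24570) = -24169/24570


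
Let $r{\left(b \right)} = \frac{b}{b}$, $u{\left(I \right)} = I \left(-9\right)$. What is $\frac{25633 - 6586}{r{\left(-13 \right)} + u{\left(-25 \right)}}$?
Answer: $\frac{19047}{226} \approx 84.279$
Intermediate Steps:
$u{\left(I \right)} = - 9 I$
$r{\left(b \right)} = 1$
$\frac{25633 - 6586}{r{\left(-13 \right)} + u{\left(-25 \right)}} = \frac{25633 - 6586}{1 - -225} = \frac{19047}{1 + 225} = \frac{19047}{226}$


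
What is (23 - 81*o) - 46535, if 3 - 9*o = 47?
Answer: -46116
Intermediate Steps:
o = -44/9 (o = ⅓ - ⅑*47 = ⅓ - 47/9 = -44/9 ≈ -4.8889)
(23 - 81*o) - 46535 = (23 - 81*(-44/9)) - 46535 = (23 + 396) - 46535 = 419 - 46535 = -46116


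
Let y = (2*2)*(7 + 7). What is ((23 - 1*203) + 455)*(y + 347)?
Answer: 110825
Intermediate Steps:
y = 56 (y = 4*14 = 56)
((23 - 1*203) + 455)*(y + 347) = ((23 - 1*203) + 455)*(56 + 347) = ((23 - 203) + 455)*403 = (-180 + 455)*403 = 275*403 = 110825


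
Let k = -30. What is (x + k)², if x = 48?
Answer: 324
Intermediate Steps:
(x + k)² = (48 - 30)² = 18² = 324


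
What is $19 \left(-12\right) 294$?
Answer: $-67032$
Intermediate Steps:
$19 \left(-12\right) 294 = \left(-228\right) 294 = -67032$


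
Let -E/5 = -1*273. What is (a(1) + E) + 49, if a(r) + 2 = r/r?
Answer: 1413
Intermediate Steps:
a(r) = -1 (a(r) = -2 + r/r = -2 + 1 = -1)
E = 1365 (E = -(-5)*273 = -5*(-273) = 1365)
(a(1) + E) + 49 = (-1 + 1365) + 49 = 1364 + 49 = 1413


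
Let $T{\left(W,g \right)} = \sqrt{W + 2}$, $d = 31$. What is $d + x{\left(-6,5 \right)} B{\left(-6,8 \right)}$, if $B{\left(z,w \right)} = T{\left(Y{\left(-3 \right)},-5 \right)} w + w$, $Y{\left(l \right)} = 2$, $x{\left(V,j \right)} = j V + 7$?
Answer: $-521$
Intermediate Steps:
$x{\left(V,j \right)} = 7 + V j$ ($x{\left(V,j \right)} = V j + 7 = 7 + V j$)
$T{\left(W,g \right)} = \sqrt{2 + W}$
$B{\left(z,w \right)} = 3 w$ ($B{\left(z,w \right)} = \sqrt{2 + 2} w + w = \sqrt{4} w + w = 2 w + w = 3 w$)
$d + x{\left(-6,5 \right)} B{\left(-6,8 \right)} = 31 + \left(7 - 30\right) 3 \cdot 8 = 31 + \left(7 - 30\right) 24 = 31 - 552 = -521$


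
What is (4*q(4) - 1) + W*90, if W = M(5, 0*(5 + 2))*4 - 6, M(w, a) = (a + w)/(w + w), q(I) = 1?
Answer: -357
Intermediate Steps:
M(w, a) = (a + w)/(2*w) (M(w, a) = (a + w)/((2*w)) = (a + w)*(1/(2*w)) = (a + w)/(2*w))
W = -4 (W = ((1/2)*(0*(5 + 2) + 5)/5)*4 - 6 = ((1/2)*(1/5)*(0*7 + 5))*4 - 6 = ((1/2)*(1/5)*(0 + 5))*4 - 6 = ((1/2)*(1/5)*5)*4 - 6 = (1/2)*4 - 6 = 2 - 6 = -4)
(4*q(4) - 1) + W*90 = (4*1 - 1) - 4*90 = (4 - 1) - 360 = 3 - 360 = -357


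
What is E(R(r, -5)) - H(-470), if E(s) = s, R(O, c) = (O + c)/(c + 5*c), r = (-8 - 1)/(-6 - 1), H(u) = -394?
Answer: 41383/105 ≈ 394.12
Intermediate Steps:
r = 9/7 (r = -9/(-7) = -9*(-1/7) = 9/7 ≈ 1.2857)
R(O, c) = (O + c)/(6*c) (R(O, c) = (O + c)/((6*c)) = (O + c)*(1/(6*c)) = (O + c)/(6*c))
E(R(r, -5)) - H(-470) = (1/6)*(9/7 - 5)/(-5) - 1*(-394) = (1/6)*(-1/5)*(-26/7) + 394 = 13/105 + 394 = 41383/105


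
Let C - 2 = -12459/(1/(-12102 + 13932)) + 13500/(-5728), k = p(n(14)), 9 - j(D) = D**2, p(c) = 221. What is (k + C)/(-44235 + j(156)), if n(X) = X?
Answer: 2511480083/7552368 ≈ 332.54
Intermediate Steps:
j(D) = 9 - D**2
k = 221
C = -32649557551/1432 (C = 2 + (-12459/(1/(-12102 + 13932)) + 13500/(-5728)) = 2 + (-12459/(1/1830) + 13500*(-1/5728)) = 2 + (-12459/1/1830 - 3375/1432) = 2 + (-12459*1830 - 3375/1432) = 2 + (-22799970 - 3375/1432) = 2 - 32649560415/1432 = -32649557551/1432 ≈ -2.2800e+7)
(k + C)/(-44235 + j(156)) = (221 - 32649557551/1432)/(-44235 + (9 - 1*156**2)) = -32649241079/(1432*(-44235 + (9 - 1*24336))) = -32649241079/(1432*(-44235 + (9 - 24336))) = -32649241079/(1432*(-44235 - 24327)) = -32649241079/1432/(-68562) = -32649241079/1432*(-1/68562) = 2511480083/7552368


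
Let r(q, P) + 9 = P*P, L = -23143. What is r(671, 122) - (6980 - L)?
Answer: -15248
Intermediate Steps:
r(q, P) = -9 + P² (r(q, P) = -9 + P*P = -9 + P²)
r(671, 122) - (6980 - L) = (-9 + 122²) - (6980 - 1*(-23143)) = (-9 + 14884) - (6980 + 23143) = 14875 - 1*30123 = 14875 - 30123 = -15248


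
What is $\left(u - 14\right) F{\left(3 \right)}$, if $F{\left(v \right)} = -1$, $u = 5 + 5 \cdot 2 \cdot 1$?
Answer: $-1$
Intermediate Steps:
$u = 15$ ($u = 5 + 5 \cdot 2 = 5 + 10 = 15$)
$\left(u - 14\right) F{\left(3 \right)} = \left(15 - 14\right) \left(-1\right) = 1 \left(-1\right) = -1$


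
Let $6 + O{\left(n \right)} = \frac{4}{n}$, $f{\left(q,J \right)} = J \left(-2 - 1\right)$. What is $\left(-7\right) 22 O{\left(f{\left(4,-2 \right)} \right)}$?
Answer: $\frac{2464}{3} \approx 821.33$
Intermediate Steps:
$f{\left(q,J \right)} = - 3 J$ ($f{\left(q,J \right)} = J \left(-3\right) = - 3 J$)
$O{\left(n \right)} = -6 + \frac{4}{n}$
$\left(-7\right) 22 O{\left(f{\left(4,-2 \right)} \right)} = \left(-7\right) 22 \left(-6 + \frac{4}{\left(-3\right) \left(-2\right)}\right) = - 154 \left(-6 + \frac{4}{6}\right) = - 154 \left(-6 + 4 \cdot \frac{1}{6}\right) = - 154 \left(-6 + \frac{2}{3}\right) = \left(-154\right) \left(- \frac{16}{3}\right) = \frac{2464}{3}$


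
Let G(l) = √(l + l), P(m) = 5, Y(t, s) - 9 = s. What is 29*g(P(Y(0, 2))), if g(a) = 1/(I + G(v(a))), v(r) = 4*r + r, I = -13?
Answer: -377/119 - 145*√2/119 ≈ -4.8913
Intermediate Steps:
v(r) = 5*r
Y(t, s) = 9 + s
G(l) = √2*√l (G(l) = √(2*l) = √2*√l)
g(a) = 1/(-13 + √10*√a) (g(a) = 1/(-13 + √2*√(5*a)) = 1/(-13 + √2*(√5*√a)) = 1/(-13 + √10*√a))
29*g(P(Y(0, 2))) = 29/(-13 + √10*√5) = 29/(-13 + 5*√2)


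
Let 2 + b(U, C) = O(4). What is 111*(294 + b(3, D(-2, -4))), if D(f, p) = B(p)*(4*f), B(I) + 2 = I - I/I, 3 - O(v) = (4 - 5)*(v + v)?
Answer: 33633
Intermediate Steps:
O(v) = 3 + 2*v (O(v) = 3 - (4 - 5)*(v + v) = 3 - (-1)*2*v = 3 - (-2)*v = 3 + 2*v)
B(I) = -3 + I (B(I) = -2 + (I - I/I) = -2 + (I - 1*1) = -2 + (I - 1) = -2 + (-1 + I) = -3 + I)
D(f, p) = 4*f*(-3 + p) (D(f, p) = (-3 + p)*(4*f) = 4*f*(-3 + p))
b(U, C) = 9 (b(U, C) = -2 + (3 + 2*4) = -2 + (3 + 8) = -2 + 11 = 9)
111*(294 + b(3, D(-2, -4))) = 111*(294 + 9) = 111*303 = 33633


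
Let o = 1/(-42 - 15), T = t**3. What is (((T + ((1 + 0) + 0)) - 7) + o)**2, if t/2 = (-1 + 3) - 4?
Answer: 15928081/3249 ≈ 4902.5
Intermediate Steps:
t = -4 (t = 2*((-1 + 3) - 4) = 2*(2 - 4) = 2*(-2) = -4)
T = -64 (T = (-4)**3 = -64)
o = -1/57 (o = 1/(-57) = -1/57 ≈ -0.017544)
(((T + ((1 + 0) + 0)) - 7) + o)**2 = (((-64 + ((1 + 0) + 0)) - 7) - 1/57)**2 = (((-64 + (1 + 0)) - 7) - 1/57)**2 = (((-64 + 1) - 7) - 1/57)**2 = ((-63 - 7) - 1/57)**2 = (-70 - 1/57)**2 = (-3991/57)**2 = 15928081/3249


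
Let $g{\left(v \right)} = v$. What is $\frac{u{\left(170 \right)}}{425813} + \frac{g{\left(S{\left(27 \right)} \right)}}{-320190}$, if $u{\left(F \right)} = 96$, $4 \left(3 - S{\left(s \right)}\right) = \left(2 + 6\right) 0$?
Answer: $\frac{9820267}{45447021490} \approx 0.00021608$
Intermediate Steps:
$S{\left(s \right)} = 3$ ($S{\left(s \right)} = 3 - \frac{\left(2 + 6\right) 0}{4} = 3 - \frac{8 \cdot 0}{4} = 3 - 0 = 3 + 0 = 3$)
$\frac{u{\left(170 \right)}}{425813} + \frac{g{\left(S{\left(27 \right)} \right)}}{-320190} = \frac{96}{425813} + \frac{3}{-320190} = 96 \cdot \frac{1}{425813} + 3 \left(- \frac{1}{320190}\right) = \frac{96}{425813} - \frac{1}{106730} = \frac{9820267}{45447021490}$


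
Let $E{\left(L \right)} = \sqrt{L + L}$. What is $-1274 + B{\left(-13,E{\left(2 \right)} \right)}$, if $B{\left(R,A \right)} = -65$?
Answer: $-1339$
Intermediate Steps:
$E{\left(L \right)} = \sqrt{2} \sqrt{L}$ ($E{\left(L \right)} = \sqrt{2 L} = \sqrt{2} \sqrt{L}$)
$-1274 + B{\left(-13,E{\left(2 \right)} \right)} = -1274 - 65 = -1339$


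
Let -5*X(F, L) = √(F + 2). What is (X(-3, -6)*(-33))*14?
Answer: 462*I/5 ≈ 92.4*I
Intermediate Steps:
X(F, L) = -√(2 + F)/5 (X(F, L) = -√(F + 2)/5 = -√(2 + F)/5)
(X(-3, -6)*(-33))*14 = (-√(2 - 3)/5*(-33))*14 = (-I/5*(-33))*14 = (33*I/5)*14 = 462*I/5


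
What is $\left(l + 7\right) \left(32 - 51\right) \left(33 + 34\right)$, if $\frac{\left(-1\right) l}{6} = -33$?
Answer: $-260965$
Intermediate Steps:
$l = 198$ ($l = \left(-6\right) \left(-33\right) = 198$)
$\left(l + 7\right) \left(32 - 51\right) \left(33 + 34\right) = \left(198 + 7\right) \left(32 - 51\right) \left(33 + 34\right) = 205 \left(-19\right) 67 = \left(-3895\right) 67 = -260965$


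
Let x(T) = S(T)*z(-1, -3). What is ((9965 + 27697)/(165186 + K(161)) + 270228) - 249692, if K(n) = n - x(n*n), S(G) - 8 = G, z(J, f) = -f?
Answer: 899084911/43780 ≈ 20536.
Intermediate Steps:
S(G) = 8 + G
x(T) = 24 + 3*T (x(T) = (8 + T)*(-1*(-3)) = (8 + T)*3 = 24 + 3*T)
K(n) = -24 + n - 3*n**2 (K(n) = n - (24 + 3*(n*n)) = n - (24 + 3*n**2) = n + (-24 - 3*n**2) = -24 + n - 3*n**2)
((9965 + 27697)/(165186 + K(161)) + 270228) - 249692 = ((9965 + 27697)/(165186 + (-24 + 161 - 3*161**2)) + 270228) - 249692 = (37662/(165186 + (-24 + 161 - 3*25921)) + 270228) - 249692 = (37662/(165186 + (-24 + 161 - 77763)) + 270228) - 249692 = (37662/(165186 - 77626) + 270228) - 249692 = (37662/87560 + 270228) - 249692 = (37662*(1/87560) + 270228) - 249692 = (18831/43780 + 270228) - 249692 = 11830600671/43780 - 249692 = 899084911/43780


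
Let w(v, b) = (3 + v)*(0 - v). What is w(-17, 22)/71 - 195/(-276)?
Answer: -17281/6532 ≈ -2.6456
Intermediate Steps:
w(v, b) = -v*(3 + v) (w(v, b) = (3 + v)*(-v) = -v*(3 + v))
w(-17, 22)/71 - 195/(-276) = -1*(-17)*(3 - 17)/71 - 195/(-276) = -1*(-17)*(-14)*(1/71) - 195*(-1/276) = -238*1/71 + 65/92 = -238/71 + 65/92 = -17281/6532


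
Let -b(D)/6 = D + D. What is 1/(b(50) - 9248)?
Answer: -1/9848 ≈ -0.00010154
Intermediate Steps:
b(D) = -12*D (b(D) = -6*(D + D) = -12*D)
1/(b(50) - 9248) = 1/(-12*50 - 9248) = 1/(-600 - 9248) = 1/(-9848) = -1/9848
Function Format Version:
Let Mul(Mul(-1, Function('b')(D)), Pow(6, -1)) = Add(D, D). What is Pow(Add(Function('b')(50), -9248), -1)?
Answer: Rational(-1, 9848) ≈ -0.00010154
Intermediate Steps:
Function('b')(D) = Mul(-12, D) (Function('b')(D) = Mul(-6, Add(D, D)) = Mul(-6, Mul(2, D)) = Mul(-12, D))
Pow(Add(Function('b')(50), -9248), -1) = Pow(Add(Mul(-12, 50), -9248), -1) = Pow(Add(-600, -9248), -1) = Pow(-9848, -1) = Rational(-1, 9848)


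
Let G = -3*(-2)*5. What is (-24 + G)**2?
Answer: 36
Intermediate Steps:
G = 30 (G = 6*5 = 30)
(-24 + G)**2 = (-24 + 30)**2 = 6**2 = 36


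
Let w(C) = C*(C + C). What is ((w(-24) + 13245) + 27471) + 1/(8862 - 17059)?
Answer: 343191995/8197 ≈ 41868.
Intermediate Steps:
w(C) = 2*C**2 (w(C) = C*(2*C) = 2*C**2)
((w(-24) + 13245) + 27471) + 1/(8862 - 17059) = ((2*(-24)**2 + 13245) + 27471) + 1/(8862 - 17059) = ((2*576 + 13245) + 27471) + 1/(-8197) = ((1152 + 13245) + 27471) - 1/8197 = (14397 + 27471) - 1/8197 = 41868 - 1/8197 = 343191995/8197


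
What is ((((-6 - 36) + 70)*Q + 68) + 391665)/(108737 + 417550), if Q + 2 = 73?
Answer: 393721/526287 ≈ 0.74811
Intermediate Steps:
Q = 71 (Q = -2 + 73 = 71)
((((-6 - 36) + 70)*Q + 68) + 391665)/(108737 + 417550) = ((((-6 - 36) + 70)*71 + 68) + 391665)/(108737 + 417550) = (((-42 + 70)*71 + 68) + 391665)/526287 = ((28*71 + 68) + 391665)*(1/526287) = ((1988 + 68) + 391665)*(1/526287) = (2056 + 391665)*(1/526287) = 393721*(1/526287) = 393721/526287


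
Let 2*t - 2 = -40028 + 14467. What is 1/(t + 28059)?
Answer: 2/30559 ≈ 6.5447e-5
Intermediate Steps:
t = -25559/2 (t = 1 + (-40028 + 14467)/2 = 1 + (½)*(-25561) = 1 - 25561/2 = -25559/2 ≈ -12780.)
1/(t + 28059) = 1/(-25559/2 + 28059) = 1/(30559/2) = 2/30559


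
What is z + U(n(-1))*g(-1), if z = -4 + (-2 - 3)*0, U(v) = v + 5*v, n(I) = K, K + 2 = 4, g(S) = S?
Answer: -16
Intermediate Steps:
K = 2 (K = -2 + 4 = 2)
n(I) = 2
U(v) = 6*v
z = -4 (z = -4 - 5*0 = -4 + 0 = -4)
z + U(n(-1))*g(-1) = -4 + (6*2)*(-1) = -4 + 12*(-1) = -4 - 12 = -16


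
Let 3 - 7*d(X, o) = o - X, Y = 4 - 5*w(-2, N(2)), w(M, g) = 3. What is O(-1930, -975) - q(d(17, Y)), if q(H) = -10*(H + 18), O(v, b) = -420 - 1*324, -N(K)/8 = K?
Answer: -3638/7 ≈ -519.71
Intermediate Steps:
N(K) = -8*K
O(v, b) = -744 (O(v, b) = -420 - 324 = -744)
Y = -11 (Y = 4 - 5*3 = 4 - 15 = -11)
d(X, o) = 3/7 - o/7 + X/7 (d(X, o) = 3/7 - (o - X)/7 = 3/7 + (-o/7 + X/7) = 3/7 - o/7 + X/7)
q(H) = -180 - 10*H (q(H) = -10*(18 + H) = -180 - 10*H)
O(-1930, -975) - q(d(17, Y)) = -744 - (-180 - 10*(3/7 - ⅐*(-11) + (⅐)*17)) = -744 - (-180 - 10*(3/7 + 11/7 + 17/7)) = -744 - (-180 - 10*31/7) = -744 - (-180 - 310/7) = -744 - 1*(-1570/7) = -744 + 1570/7 = -3638/7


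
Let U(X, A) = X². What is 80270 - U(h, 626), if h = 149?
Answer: 58069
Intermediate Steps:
80270 - U(h, 626) = 80270 - 1*149² = 80270 - 1*22201 = 80270 - 22201 = 58069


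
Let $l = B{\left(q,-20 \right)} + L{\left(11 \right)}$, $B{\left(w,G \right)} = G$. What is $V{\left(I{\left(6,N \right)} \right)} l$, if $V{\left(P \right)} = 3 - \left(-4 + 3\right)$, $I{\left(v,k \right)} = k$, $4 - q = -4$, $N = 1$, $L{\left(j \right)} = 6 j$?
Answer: $184$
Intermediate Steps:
$q = 8$ ($q = 4 - -4 = 4 + 4 = 8$)
$l = 46$ ($l = -20 + 6 \cdot 11 = -20 + 66 = 46$)
$V{\left(P \right)} = 4$ ($V{\left(P \right)} = 3 - -1 = 3 + 1 = 4$)
$V{\left(I{\left(6,N \right)} \right)} l = 4 \cdot 46 = 184$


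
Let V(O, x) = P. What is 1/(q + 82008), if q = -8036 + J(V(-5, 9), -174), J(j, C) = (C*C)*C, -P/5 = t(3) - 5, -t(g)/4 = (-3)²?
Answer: -1/5194052 ≈ -1.9253e-7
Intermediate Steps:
t(g) = -36 (t(g) = -4*(-3)² = -4*9 = -36)
P = 205 (P = -5*(-36 - 5) = -5*(-41) = 205)
V(O, x) = 205
J(j, C) = C³ (J(j, C) = C²*C = C³)
q = -5276060 (q = -8036 + (-174)³ = -8036 - 5268024 = -5276060)
1/(q + 82008) = 1/(-5276060 + 82008) = 1/(-5194052) = -1/5194052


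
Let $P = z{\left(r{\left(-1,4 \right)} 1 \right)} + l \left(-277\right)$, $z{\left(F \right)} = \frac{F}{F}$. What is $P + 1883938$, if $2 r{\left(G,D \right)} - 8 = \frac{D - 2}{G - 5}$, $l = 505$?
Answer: $1744054$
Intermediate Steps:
$r{\left(G,D \right)} = 4 + \frac{-2 + D}{2 \left(-5 + G\right)}$ ($r{\left(G,D \right)} = 4 + \frac{\left(D - 2\right) \frac{1}{G - 5}}{2} = 4 + \frac{\left(-2 + D\right) \frac{1}{-5 + G}}{2} = 4 + \frac{\frac{1}{-5 + G} \left(-2 + D\right)}{2} = 4 + \frac{-2 + D}{2 \left(-5 + G\right)}$)
$z{\left(F \right)} = 1$
$P = -139884$ ($P = 1 + 505 \left(-277\right) = 1 - 139885 = -139884$)
$P + 1883938 = -139884 + 1883938 = 1744054$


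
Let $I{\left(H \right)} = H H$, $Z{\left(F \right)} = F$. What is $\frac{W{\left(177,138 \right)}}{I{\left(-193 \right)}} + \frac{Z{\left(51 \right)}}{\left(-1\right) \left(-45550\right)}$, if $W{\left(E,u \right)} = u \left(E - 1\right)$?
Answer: $\frac{1108218099}{1696691950} \approx 0.65316$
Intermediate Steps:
$I{\left(H \right)} = H^{2}$
$W{\left(E,u \right)} = u \left(-1 + E\right)$
$\frac{W{\left(177,138 \right)}}{I{\left(-193 \right)}} + \frac{Z{\left(51 \right)}}{\left(-1\right) \left(-45550\right)} = \frac{138 \left(-1 + 177\right)}{\left(-193\right)^{2}} + \frac{51}{\left(-1\right) \left(-45550\right)} = \frac{138 \cdot 176}{37249} + \frac{51}{45550} = 24288 \cdot \frac{1}{37249} + 51 \cdot \frac{1}{45550} = \frac{24288}{37249} + \frac{51}{45550} = \frac{1108218099}{1696691950}$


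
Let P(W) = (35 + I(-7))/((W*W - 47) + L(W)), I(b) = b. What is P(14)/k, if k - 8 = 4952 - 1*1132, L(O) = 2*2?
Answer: 7/146421 ≈ 4.7807e-5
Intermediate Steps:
L(O) = 4
P(W) = 28/(-43 + W²) (P(W) = (35 - 7)/((W*W - 47) + 4) = 28/((W² - 47) + 4) = 28/((-47 + W²) + 4) = 28/(-43 + W²))
k = 3828 (k = 8 + (4952 - 1*1132) = 8 + (4952 - 1132) = 8 + 3820 = 3828)
P(14)/k = (28/(-43 + 14²))/3828 = (28/(-43 + 196))*(1/3828) = (28/153)*(1/3828) = 7/146421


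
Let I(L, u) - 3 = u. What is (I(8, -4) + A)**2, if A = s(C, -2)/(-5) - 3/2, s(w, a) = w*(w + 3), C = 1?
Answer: 1089/100 ≈ 10.890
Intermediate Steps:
I(L, u) = 3 + u
s(w, a) = w*(3 + w)
A = -23/10 (A = (1*(3 + 1))/(-5) - 3/2 = (1*4)*(-1/5) - 3*1/2 = 4*(-1/5) - 3/2 = -4/5 - 3/2 = -23/10 ≈ -2.3000)
(I(8, -4) + A)**2 = ((3 - 4) - 23/10)**2 = (-1 - 23/10)**2 = (-33/10)**2 = 1089/100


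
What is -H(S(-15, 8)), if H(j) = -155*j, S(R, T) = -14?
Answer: -2170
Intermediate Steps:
-H(S(-15, 8)) = -(-155)*(-14) = -1*2170 = -2170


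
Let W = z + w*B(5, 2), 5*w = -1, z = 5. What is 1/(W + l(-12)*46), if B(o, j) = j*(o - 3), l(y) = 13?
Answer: 5/3011 ≈ 0.0016606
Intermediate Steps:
w = -⅕ (w = (⅕)*(-1) = -⅕ ≈ -0.20000)
B(o, j) = j*(-3 + o)
W = 21/5 (W = 5 - 2*(-3 + 5)/5 = 5 - 2*2/5 = 5 - ⅕*4 = 5 - ⅘ = 21/5 ≈ 4.2000)
1/(W + l(-12)*46) = 1/(21/5 + 13*46) = 1/(21/5 + 598) = 1/(3011/5) = 5/3011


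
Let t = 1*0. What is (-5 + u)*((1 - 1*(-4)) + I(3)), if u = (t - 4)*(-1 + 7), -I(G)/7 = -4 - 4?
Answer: -1769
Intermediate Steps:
t = 0
I(G) = 56 (I(G) = -7*(-4 - 4) = -7*(-8) = 56)
u = -24 (u = (0 - 4)*(-1 + 7) = -4*6 = -24)
(-5 + u)*((1 - 1*(-4)) + I(3)) = (-5 - 24)*((1 - 1*(-4)) + 56) = -29*((1 + 4) + 56) = -29*(5 + 56) = -29*61 = -1769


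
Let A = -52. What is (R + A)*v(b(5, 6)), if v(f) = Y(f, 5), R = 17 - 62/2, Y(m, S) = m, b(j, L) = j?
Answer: -330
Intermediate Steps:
R = -14 (R = 17 - 62*½ = 17 - 31 = -14)
v(f) = f
(R + A)*v(b(5, 6)) = (-14 - 52)*5 = -66*5 = -330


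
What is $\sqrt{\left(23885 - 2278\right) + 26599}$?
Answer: $\sqrt{48206} \approx 219.56$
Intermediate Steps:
$\sqrt{\left(23885 - 2278\right) + 26599} = \sqrt{21607 + 26599} = \sqrt{48206}$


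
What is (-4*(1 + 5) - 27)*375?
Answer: -19125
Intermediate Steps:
(-4*(1 + 5) - 27)*375 = (-4*6 - 27)*375 = (-24 - 27)*375 = -51*375 = -19125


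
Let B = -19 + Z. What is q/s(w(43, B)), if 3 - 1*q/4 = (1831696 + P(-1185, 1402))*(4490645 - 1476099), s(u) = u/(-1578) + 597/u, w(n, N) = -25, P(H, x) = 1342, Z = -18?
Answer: 871967669103561000/941441 ≈ 9.2621e+11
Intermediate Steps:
B = -37 (B = -19 - 18 = -37)
s(u) = 597/u - u/1578 (s(u) = u*(-1/1578) + 597/u = -u/1578 + 597/u = 597/u - u/1578)
q = -22103109482980 (q = 12 - 4*(1831696 + 1342)*(4490645 - 1476099) = 12 - 7332152*3014546 = 12 - 4*5525777370748 = 12 - 22103109482992 = -22103109482980)
q/s(w(43, B)) = -22103109482980/(597/(-25) - 1/1578*(-25)) = -22103109482980/(597*(-1/25) + 25/1578) = -22103109482980/(-597/25 + 25/1578) = -22103109482980/(-941441/39450) = -22103109482980*(-39450/941441) = 871967669103561000/941441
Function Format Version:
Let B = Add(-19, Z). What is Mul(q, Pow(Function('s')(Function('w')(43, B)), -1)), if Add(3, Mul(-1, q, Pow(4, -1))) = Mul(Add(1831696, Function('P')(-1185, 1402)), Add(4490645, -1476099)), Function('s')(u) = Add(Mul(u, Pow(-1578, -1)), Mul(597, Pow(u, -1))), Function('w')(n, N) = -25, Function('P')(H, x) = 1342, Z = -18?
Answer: Rational(871967669103561000, 941441) ≈ 9.2621e+11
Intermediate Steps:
B = -37 (B = Add(-19, -18) = -37)
Function('s')(u) = Add(Mul(597, Pow(u, -1)), Mul(Rational(-1, 1578), u)) (Function('s')(u) = Add(Mul(u, Rational(-1, 1578)), Mul(597, Pow(u, -1))) = Add(Mul(Rational(-1, 1578), u), Mul(597, Pow(u, -1))) = Add(Mul(597, Pow(u, -1)), Mul(Rational(-1, 1578), u)))
q = -22103109482980 (q = Add(12, Mul(-4, Mul(Add(1831696, 1342), Add(4490645, -1476099)))) = Add(12, Mul(-4, Mul(1833038, 3014546))) = Add(12, Mul(-4, 5525777370748)) = Add(12, -22103109482992) = -22103109482980)
Mul(q, Pow(Function('s')(Function('w')(43, B)), -1)) = Mul(-22103109482980, Pow(Add(Mul(597, Pow(-25, -1)), Mul(Rational(-1, 1578), -25)), -1)) = Mul(-22103109482980, Pow(Add(Mul(597, Rational(-1, 25)), Rational(25, 1578)), -1)) = Mul(-22103109482980, Pow(Add(Rational(-597, 25), Rational(25, 1578)), -1)) = Mul(-22103109482980, Pow(Rational(-941441, 39450), -1)) = Mul(-22103109482980, Rational(-39450, 941441)) = Rational(871967669103561000, 941441)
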